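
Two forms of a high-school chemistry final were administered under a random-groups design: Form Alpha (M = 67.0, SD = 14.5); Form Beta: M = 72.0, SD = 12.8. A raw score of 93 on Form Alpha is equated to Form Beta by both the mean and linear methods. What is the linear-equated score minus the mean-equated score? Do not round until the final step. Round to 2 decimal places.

Mean-equated: 93 + (72.0 − 67.0) = 98.00
Linear-equated: (12.8/14.5)(93 − 67.0) + 72.0 = 94.952
Difference = 94.952 − 98.00 = -3.05

-3.05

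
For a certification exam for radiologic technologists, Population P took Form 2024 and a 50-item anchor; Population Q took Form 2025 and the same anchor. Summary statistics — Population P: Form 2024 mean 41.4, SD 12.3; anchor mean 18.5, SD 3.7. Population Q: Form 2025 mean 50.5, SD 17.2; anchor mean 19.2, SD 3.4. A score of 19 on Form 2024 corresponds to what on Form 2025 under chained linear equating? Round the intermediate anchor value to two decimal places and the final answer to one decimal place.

12.9

Form 2024 → anchor (Population P): v = (3.7/12.3)(19 − 41.4) + 18.5 = 11.76
anchor → Form 2025 (Population Q): y = (17.2/3.4)(11.76 − 19.2) + 50.5 = 12.9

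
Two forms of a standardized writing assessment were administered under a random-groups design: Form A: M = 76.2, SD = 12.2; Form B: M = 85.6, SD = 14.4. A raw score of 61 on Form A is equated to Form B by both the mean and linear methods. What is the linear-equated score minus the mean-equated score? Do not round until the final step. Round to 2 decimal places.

-2.74

Mean-equated: 61 + (85.6 − 76.2) = 70.40
Linear-equated: (14.4/12.2)(61 − 76.2) + 85.6 = 67.659
Difference = 67.659 − 70.40 = -2.74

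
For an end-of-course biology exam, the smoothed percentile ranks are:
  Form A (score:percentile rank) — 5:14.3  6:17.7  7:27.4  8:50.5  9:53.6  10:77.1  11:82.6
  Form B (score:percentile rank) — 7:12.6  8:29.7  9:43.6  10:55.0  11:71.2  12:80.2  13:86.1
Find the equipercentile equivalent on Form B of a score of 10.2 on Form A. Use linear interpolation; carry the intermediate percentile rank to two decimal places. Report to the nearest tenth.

11.8

PR of 10.2 on Form A: 77.1 + (10.2 − 10)/(11 − 10) × (82.6 − 77.1) = 78.20
On Form B, PR 78.20 falls between score 11 (PR 71.2) and 12 (PR 80.2).
Interpolate: 11 + (78.20 − 71.2)/(80.2 − 71.2) × (12 − 11) = 11.8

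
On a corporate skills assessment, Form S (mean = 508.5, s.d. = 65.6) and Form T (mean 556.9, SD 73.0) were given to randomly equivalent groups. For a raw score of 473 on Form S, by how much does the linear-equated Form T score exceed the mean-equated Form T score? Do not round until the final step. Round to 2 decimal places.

-4.00

Mean-equated: 473 + (556.9 − 508.5) = 521.40
Linear-equated: (73.0/65.6)(473 − 508.5) + 556.9 = 517.395
Difference = 517.395 − 521.40 = -4.00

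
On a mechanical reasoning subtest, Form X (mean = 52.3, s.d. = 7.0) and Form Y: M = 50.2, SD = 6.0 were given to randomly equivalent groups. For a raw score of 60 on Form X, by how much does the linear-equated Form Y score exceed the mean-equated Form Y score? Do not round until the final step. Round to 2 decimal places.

-1.10

Mean-equated: 60 + (50.2 − 52.3) = 57.90
Linear-equated: (6.0/7.0)(60 − 52.3) + 50.2 = 56.800
Difference = 56.800 − 57.90 = -1.10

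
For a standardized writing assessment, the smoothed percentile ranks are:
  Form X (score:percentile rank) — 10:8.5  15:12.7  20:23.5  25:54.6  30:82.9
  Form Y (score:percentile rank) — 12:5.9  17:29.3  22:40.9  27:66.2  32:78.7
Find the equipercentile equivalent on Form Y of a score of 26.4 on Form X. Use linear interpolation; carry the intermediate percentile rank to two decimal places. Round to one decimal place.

PR of 26.4 on Form X: 54.6 + (26.4 − 25)/(30 − 25) × (82.9 − 54.6) = 62.52
On Form Y, PR 62.52 falls between score 22 (PR 40.9) and 27 (PR 66.2).
Interpolate: 22 + (62.52 − 40.9)/(66.2 − 40.9) × (27 − 22) = 26.3

26.3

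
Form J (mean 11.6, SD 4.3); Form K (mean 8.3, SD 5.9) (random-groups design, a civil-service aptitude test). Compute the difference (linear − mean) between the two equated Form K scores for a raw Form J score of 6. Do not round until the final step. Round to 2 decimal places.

-2.08

Mean-equated: 6 + (8.3 − 11.6) = 2.70
Linear-equated: (5.9/4.3)(6 − 11.6) + 8.3 = 0.616
Difference = 0.616 − 2.70 = -2.08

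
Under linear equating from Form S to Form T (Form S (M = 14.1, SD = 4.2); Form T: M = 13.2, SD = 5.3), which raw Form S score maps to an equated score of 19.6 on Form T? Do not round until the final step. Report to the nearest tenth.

19.2

Invert y = (SD_Y/SD_X)(x − M_X) + M_Y:
x = (SD_X/SD_Y)(y − M_Y) + M_X = (4.2/5.3)(19.6 − 13.2) + 14.1
x = 0.792453 × 6.400 + 14.1 = 19.2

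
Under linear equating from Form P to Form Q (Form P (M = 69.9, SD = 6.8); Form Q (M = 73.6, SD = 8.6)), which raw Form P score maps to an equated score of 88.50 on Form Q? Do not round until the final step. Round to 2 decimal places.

Invert y = (SD_Y/SD_X)(x − M_X) + M_Y:
x = (SD_X/SD_Y)(y − M_Y) + M_X = (6.8/8.6)(88.50 − 73.6) + 69.9
x = 0.790698 × 14.900 + 69.9 = 81.68

81.68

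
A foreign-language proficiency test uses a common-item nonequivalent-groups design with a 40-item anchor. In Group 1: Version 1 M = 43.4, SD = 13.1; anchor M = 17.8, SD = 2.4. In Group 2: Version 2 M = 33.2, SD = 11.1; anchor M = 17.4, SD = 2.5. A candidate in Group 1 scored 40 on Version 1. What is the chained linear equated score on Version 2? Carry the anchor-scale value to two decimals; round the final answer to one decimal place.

Version 1 → anchor (Group 1): v = (2.4/13.1)(40 − 43.4) + 17.8 = 17.18
anchor → Version 2 (Group 2): y = (11.1/2.5)(17.18 − 17.4) + 33.2 = 32.2

32.2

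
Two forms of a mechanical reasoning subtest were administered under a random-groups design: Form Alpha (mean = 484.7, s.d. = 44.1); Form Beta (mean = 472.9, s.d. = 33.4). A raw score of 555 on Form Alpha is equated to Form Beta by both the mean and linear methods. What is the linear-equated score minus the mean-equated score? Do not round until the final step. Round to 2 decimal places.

Mean-equated: 555 + (472.9 − 484.7) = 543.20
Linear-equated: (33.4/44.1)(555 − 484.7) + 472.9 = 526.143
Difference = 526.143 − 543.20 = -17.06

-17.06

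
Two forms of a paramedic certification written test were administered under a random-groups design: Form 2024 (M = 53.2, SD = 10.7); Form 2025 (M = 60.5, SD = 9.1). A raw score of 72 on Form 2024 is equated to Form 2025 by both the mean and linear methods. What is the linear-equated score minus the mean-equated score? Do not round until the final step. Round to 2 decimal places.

Mean-equated: 72 + (60.5 − 53.2) = 79.30
Linear-equated: (9.1/10.7)(72 − 53.2) + 60.5 = 76.489
Difference = 76.489 − 79.30 = -2.81

-2.81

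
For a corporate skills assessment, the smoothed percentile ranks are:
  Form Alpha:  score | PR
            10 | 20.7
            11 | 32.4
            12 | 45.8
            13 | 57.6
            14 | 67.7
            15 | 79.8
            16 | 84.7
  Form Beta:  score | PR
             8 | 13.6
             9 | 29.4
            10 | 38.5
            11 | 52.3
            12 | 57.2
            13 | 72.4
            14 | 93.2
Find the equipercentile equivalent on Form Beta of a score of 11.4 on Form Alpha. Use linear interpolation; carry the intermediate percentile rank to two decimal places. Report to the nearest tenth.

PR of 11.4 on Form Alpha: 32.4 + (11.4 − 11)/(12 − 11) × (45.8 − 32.4) = 37.76
On Form Beta, PR 37.76 falls between score 9 (PR 29.4) and 10 (PR 38.5).
Interpolate: 9 + (37.76 − 29.4)/(38.5 − 29.4) × (10 − 9) = 9.9

9.9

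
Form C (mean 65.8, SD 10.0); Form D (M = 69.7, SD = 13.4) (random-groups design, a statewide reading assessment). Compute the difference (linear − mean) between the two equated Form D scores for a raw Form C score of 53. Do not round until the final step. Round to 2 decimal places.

-4.35

Mean-equated: 53 + (69.7 − 65.8) = 56.90
Linear-equated: (13.4/10.0)(53 − 65.8) + 69.7 = 52.548
Difference = 52.548 − 56.90 = -4.35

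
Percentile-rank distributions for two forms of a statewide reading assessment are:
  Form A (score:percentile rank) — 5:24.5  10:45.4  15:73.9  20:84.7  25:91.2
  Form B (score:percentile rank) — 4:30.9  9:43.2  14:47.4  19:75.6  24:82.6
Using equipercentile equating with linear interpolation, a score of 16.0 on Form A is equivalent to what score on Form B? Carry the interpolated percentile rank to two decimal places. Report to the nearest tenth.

PR of 16.0 on Form A: 73.9 + (16.0 − 15)/(20 − 15) × (84.7 − 73.9) = 76.06
On Form B, PR 76.06 falls between score 19 (PR 75.6) and 24 (PR 82.6).
Interpolate: 19 + (76.06 − 75.6)/(82.6 − 75.6) × (24 − 19) = 19.3

19.3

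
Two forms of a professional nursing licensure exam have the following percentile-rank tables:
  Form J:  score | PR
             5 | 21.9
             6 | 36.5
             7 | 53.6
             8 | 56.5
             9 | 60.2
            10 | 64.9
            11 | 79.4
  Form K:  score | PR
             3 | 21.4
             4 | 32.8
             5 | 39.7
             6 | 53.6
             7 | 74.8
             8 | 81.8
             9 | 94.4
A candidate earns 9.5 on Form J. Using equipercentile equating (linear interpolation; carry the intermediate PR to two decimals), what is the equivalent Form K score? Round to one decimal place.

PR of 9.5 on Form J: 60.2 + (9.5 − 9)/(10 − 9) × (64.9 − 60.2) = 62.55
On Form K, PR 62.55 falls between score 6 (PR 53.6) and 7 (PR 74.8).
Interpolate: 6 + (62.55 − 53.6)/(74.8 − 53.6) × (7 − 6) = 6.4

6.4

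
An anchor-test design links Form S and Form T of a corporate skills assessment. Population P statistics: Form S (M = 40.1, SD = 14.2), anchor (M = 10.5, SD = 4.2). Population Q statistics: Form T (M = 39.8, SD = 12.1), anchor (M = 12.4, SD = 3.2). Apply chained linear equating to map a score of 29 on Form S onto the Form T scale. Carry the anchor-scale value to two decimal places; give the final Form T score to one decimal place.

Form S → anchor (Population P): v = (4.2/14.2)(29 − 40.1) + 10.5 = 7.22
anchor → Form T (Population Q): y = (12.1/3.2)(7.22 − 12.4) + 39.8 = 20.2

20.2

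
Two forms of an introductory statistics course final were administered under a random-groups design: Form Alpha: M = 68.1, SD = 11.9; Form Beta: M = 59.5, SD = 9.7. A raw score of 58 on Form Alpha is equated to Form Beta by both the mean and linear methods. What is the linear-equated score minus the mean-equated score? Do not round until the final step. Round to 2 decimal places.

Mean-equated: 58 + (59.5 − 68.1) = 49.40
Linear-equated: (9.7/11.9)(58 − 68.1) + 59.5 = 51.267
Difference = 51.267 − 49.40 = 1.87

1.87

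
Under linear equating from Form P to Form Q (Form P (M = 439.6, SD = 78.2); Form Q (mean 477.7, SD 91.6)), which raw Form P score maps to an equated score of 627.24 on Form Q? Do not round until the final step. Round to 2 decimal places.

567.26

Invert y = (SD_Y/SD_X)(x − M_X) + M_Y:
x = (SD_X/SD_Y)(y − M_Y) + M_X = (78.2/91.6)(627.24 − 477.7) + 439.6
x = 0.853712 × 149.540 + 439.6 = 567.26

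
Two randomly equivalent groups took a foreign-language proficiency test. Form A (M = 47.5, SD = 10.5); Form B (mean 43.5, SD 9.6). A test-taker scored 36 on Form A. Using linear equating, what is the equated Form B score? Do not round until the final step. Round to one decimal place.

33.0

Linear equating: y = (SD_Y/SD_X)(x − M_X) + M_Y
y = (9.6/10.5)(36 − 47.5) + 43.5
y = 0.914286 × -11.5 + 43.5 = -10.5143 + 43.5 = 33.0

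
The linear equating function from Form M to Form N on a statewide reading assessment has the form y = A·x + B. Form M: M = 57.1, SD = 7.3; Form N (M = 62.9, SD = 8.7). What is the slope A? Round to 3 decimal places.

A = SD_Y / SD_X = 8.7 / 7.3 = 1.192

1.192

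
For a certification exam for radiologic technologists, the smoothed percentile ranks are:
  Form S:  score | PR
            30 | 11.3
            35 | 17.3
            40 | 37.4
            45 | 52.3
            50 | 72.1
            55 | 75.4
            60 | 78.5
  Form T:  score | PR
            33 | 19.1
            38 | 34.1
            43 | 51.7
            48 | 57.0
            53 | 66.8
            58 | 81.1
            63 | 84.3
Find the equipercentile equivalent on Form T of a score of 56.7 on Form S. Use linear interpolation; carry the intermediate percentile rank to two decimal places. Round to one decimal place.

PR of 56.7 on Form S: 75.4 + (56.7 − 55)/(60 − 55) × (78.5 − 75.4) = 76.45
On Form T, PR 76.45 falls between score 53 (PR 66.8) and 58 (PR 81.1).
Interpolate: 53 + (76.45 − 66.8)/(81.1 − 66.8) × (58 − 53) = 56.4

56.4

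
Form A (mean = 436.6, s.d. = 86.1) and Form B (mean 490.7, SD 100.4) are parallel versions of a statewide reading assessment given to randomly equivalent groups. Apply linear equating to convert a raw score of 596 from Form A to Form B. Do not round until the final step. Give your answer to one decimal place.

Linear equating: y = (SD_Y/SD_X)(x − M_X) + M_Y
y = (100.4/86.1)(596 − 436.6) + 490.7
y = 1.166086 × 159.4 + 490.7 = 185.8741 + 490.7 = 676.6

676.6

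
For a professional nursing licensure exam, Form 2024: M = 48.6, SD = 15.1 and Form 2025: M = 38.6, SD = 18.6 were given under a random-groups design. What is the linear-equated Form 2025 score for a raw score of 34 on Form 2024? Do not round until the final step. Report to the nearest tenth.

Linear equating: y = (SD_Y/SD_X)(x − M_X) + M_Y
y = (18.6/15.1)(34 − 48.6) + 38.6
y = 1.231788 × -14.6 + 38.6 = -17.9841 + 38.6 = 20.6

20.6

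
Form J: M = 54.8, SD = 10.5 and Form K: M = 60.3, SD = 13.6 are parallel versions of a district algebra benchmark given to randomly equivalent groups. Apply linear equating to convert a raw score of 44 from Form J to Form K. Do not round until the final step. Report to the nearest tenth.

46.3

Linear equating: y = (SD_Y/SD_X)(x − M_X) + M_Y
y = (13.6/10.5)(44 − 54.8) + 60.3
y = 1.295238 × -10.8 + 60.3 = -13.9886 + 60.3 = 46.3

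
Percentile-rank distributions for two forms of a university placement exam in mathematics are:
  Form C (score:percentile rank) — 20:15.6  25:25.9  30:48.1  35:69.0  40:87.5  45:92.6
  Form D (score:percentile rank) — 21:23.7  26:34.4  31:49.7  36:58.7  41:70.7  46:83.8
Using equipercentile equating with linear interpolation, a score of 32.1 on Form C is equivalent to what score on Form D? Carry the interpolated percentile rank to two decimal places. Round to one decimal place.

35.0

PR of 32.1 on Form C: 48.1 + (32.1 − 30)/(35 − 30) × (69.0 − 48.1) = 56.88
On Form D, PR 56.88 falls between score 31 (PR 49.7) and 36 (PR 58.7).
Interpolate: 31 + (56.88 − 49.7)/(58.7 − 49.7) × (36 − 31) = 35.0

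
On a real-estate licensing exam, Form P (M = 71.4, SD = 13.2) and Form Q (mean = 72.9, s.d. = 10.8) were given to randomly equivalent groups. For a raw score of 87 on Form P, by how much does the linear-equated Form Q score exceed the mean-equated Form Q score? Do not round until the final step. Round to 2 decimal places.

-2.84

Mean-equated: 87 + (72.9 − 71.4) = 88.50
Linear-equated: (10.8/13.2)(87 − 71.4) + 72.9 = 85.664
Difference = 85.664 − 88.50 = -2.84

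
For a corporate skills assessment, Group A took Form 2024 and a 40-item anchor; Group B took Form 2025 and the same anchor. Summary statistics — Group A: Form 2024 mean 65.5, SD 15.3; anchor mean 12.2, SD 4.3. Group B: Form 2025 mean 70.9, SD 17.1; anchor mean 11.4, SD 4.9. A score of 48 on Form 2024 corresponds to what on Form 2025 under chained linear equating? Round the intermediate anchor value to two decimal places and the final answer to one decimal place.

Form 2024 → anchor (Group A): v = (4.3/15.3)(48 − 65.5) + 12.2 = 7.28
anchor → Form 2025 (Group B): y = (17.1/4.9)(7.28 − 11.4) + 70.9 = 56.5

56.5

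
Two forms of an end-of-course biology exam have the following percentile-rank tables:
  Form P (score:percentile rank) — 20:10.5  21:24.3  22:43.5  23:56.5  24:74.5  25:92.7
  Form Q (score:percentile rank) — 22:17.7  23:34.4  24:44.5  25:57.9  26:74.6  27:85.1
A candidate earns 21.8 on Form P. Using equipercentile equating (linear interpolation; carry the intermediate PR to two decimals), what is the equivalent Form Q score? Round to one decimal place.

PR of 21.8 on Form P: 24.3 + (21.8 − 21)/(22 − 21) × (43.5 − 24.3) = 39.66
On Form Q, PR 39.66 falls between score 23 (PR 34.4) and 24 (PR 44.5).
Interpolate: 23 + (39.66 − 34.4)/(44.5 − 34.4) × (24 − 23) = 23.5

23.5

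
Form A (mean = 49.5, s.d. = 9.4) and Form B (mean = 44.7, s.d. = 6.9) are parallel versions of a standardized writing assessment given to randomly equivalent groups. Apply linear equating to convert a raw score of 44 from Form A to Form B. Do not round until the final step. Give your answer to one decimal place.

40.7

Linear equating: y = (SD_Y/SD_X)(x − M_X) + M_Y
y = (6.9/9.4)(44 − 49.5) + 44.7
y = 0.734043 × -5.5 + 44.7 = -4.0372 + 44.7 = 40.7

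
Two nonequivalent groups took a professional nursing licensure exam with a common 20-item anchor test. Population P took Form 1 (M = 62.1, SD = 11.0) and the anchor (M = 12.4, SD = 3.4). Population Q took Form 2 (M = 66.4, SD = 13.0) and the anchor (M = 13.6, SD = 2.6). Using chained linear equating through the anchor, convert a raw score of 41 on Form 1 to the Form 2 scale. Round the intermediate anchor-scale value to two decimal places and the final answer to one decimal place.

27.8

Form 1 → anchor (Population P): v = (3.4/11.0)(41 − 62.1) + 12.4 = 5.88
anchor → Form 2 (Population Q): y = (13.0/2.6)(5.88 − 13.6) + 66.4 = 27.8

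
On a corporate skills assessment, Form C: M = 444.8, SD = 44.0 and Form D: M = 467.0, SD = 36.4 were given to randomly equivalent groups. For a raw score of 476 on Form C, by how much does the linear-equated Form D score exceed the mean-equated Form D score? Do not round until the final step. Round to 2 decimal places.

Mean-equated: 476 + (467.0 − 444.8) = 498.20
Linear-equated: (36.4/44.0)(476 − 444.8) + 467.0 = 492.811
Difference = 492.811 − 498.20 = -5.39

-5.39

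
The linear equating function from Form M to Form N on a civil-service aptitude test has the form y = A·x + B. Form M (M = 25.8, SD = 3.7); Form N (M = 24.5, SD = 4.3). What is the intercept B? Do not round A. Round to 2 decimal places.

-5.48

A = SD_Y / SD_X = 4.3 / 3.7 = 1.162162
B = M_Y − A·M_X = 24.5 − 1.162162 × 25.8 = -5.48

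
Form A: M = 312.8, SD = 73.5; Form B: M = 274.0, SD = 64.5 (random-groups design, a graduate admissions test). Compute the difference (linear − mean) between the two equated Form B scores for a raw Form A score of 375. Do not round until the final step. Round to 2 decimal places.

-7.62

Mean-equated: 375 + (274.0 − 312.8) = 336.20
Linear-equated: (64.5/73.5)(375 − 312.8) + 274.0 = 328.584
Difference = 328.584 − 336.20 = -7.62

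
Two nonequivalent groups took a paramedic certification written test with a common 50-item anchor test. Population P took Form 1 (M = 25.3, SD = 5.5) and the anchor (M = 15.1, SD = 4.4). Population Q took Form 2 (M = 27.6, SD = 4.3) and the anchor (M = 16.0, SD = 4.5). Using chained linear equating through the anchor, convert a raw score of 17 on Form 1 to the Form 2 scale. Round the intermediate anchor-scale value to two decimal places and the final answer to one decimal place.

20.4

Form 1 → anchor (Population P): v = (4.4/5.5)(17 − 25.3) + 15.1 = 8.46
anchor → Form 2 (Population Q): y = (4.3/4.5)(8.46 − 16.0) + 27.6 = 20.4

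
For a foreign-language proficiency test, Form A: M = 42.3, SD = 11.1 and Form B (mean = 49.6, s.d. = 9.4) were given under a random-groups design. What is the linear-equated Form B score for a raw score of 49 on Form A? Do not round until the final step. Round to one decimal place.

55.3

Linear equating: y = (SD_Y/SD_X)(x − M_X) + M_Y
y = (9.4/11.1)(49 − 42.3) + 49.6
y = 0.846847 × 6.7 + 49.6 = 5.6739 + 49.6 = 55.3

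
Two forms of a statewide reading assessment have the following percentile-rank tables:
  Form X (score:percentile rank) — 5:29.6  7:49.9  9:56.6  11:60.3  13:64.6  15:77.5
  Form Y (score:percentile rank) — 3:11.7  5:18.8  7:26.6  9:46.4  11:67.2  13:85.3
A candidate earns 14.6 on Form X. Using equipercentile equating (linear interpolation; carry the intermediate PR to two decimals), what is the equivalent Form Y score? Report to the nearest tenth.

11.9

PR of 14.6 on Form X: 64.6 + (14.6 − 13)/(15 − 13) × (77.5 − 64.6) = 74.92
On Form Y, PR 74.92 falls between score 11 (PR 67.2) and 13 (PR 85.3).
Interpolate: 11 + (74.92 − 67.2)/(85.3 − 67.2) × (13 − 11) = 11.9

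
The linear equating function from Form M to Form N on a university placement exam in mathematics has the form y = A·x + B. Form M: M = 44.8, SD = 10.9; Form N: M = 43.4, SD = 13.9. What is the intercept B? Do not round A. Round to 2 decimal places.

-13.73

A = SD_Y / SD_X = 13.9 / 10.9 = 1.275229
B = M_Y − A·M_X = 43.4 − 1.275229 × 44.8 = -13.73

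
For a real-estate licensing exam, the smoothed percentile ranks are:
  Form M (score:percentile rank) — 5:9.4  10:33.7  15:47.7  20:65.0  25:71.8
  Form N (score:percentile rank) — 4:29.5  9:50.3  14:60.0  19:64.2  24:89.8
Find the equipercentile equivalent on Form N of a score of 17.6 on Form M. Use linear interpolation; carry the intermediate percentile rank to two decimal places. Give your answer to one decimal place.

12.3

PR of 17.6 on Form M: 47.7 + (17.6 − 15)/(20 − 15) × (65.0 − 47.7) = 56.70
On Form N, PR 56.70 falls between score 9 (PR 50.3) and 14 (PR 60.0).
Interpolate: 9 + (56.70 − 50.3)/(60.0 − 50.3) × (14 − 9) = 12.3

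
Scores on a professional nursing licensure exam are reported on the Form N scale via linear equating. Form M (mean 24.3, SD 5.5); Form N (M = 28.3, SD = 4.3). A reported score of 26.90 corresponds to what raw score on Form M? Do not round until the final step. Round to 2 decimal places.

22.51

Invert y = (SD_Y/SD_X)(x − M_X) + M_Y:
x = (SD_X/SD_Y)(y − M_Y) + M_X = (5.5/4.3)(26.90 − 28.3) + 24.3
x = 1.279070 × -1.400 + 24.3 = 22.51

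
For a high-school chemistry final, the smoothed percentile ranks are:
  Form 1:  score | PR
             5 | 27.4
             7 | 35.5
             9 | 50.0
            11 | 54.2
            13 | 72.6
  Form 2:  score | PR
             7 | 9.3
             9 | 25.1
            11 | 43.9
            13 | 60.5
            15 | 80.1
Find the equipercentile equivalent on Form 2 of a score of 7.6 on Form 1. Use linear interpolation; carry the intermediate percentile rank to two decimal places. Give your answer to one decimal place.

PR of 7.6 on Form 1: 35.5 + (7.6 − 7)/(9 − 7) × (50.0 − 35.5) = 39.85
On Form 2, PR 39.85 falls between score 9 (PR 25.1) and 11 (PR 43.9).
Interpolate: 9 + (39.85 − 25.1)/(43.9 − 25.1) × (11 − 9) = 10.6

10.6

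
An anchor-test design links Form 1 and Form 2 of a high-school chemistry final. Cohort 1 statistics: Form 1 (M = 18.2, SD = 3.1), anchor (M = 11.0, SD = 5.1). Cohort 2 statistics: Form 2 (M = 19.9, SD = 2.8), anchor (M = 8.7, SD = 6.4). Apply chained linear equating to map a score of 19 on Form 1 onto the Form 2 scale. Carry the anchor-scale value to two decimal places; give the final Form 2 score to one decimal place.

21.5

Form 1 → anchor (Cohort 1): v = (5.1/3.1)(19 − 18.2) + 11.0 = 12.32
anchor → Form 2 (Cohort 2): y = (2.8/6.4)(12.32 − 8.7) + 19.9 = 21.5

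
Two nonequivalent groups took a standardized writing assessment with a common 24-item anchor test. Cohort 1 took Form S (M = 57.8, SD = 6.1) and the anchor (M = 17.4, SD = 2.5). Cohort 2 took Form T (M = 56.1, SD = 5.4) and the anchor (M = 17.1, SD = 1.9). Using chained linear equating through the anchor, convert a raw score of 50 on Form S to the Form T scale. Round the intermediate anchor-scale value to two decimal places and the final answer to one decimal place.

Form S → anchor (Cohort 1): v = (2.5/6.1)(50 − 57.8) + 17.4 = 14.20
anchor → Form T (Cohort 2): y = (5.4/1.9)(14.20 − 17.1) + 56.1 = 47.9

47.9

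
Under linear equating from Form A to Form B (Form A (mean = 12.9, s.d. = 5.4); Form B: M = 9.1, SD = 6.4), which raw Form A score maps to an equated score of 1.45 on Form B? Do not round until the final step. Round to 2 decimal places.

Invert y = (SD_Y/SD_X)(x − M_X) + M_Y:
x = (SD_X/SD_Y)(y − M_Y) + M_X = (5.4/6.4)(1.45 − 9.1) + 12.9
x = 0.843750 × -7.650 + 12.9 = 6.45

6.45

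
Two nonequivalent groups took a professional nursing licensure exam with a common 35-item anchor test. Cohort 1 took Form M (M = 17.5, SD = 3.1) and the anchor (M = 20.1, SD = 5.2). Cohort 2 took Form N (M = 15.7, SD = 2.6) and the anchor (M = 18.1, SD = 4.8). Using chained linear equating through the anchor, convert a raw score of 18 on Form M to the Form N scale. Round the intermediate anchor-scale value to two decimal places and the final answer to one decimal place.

Form M → anchor (Cohort 1): v = (5.2/3.1)(18 − 17.5) + 20.1 = 20.94
anchor → Form N (Cohort 2): y = (2.6/4.8)(20.94 − 18.1) + 15.7 = 17.2

17.2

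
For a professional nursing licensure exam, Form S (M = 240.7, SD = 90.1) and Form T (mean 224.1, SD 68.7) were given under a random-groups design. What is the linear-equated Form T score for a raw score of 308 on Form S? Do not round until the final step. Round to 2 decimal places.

275.42

Linear equating: y = (SD_Y/SD_X)(x − M_X) + M_Y
y = (68.7/90.1)(308 − 240.7) + 224.1
y = 0.762486 × 67.3 + 224.1 = 51.3153 + 224.1 = 275.42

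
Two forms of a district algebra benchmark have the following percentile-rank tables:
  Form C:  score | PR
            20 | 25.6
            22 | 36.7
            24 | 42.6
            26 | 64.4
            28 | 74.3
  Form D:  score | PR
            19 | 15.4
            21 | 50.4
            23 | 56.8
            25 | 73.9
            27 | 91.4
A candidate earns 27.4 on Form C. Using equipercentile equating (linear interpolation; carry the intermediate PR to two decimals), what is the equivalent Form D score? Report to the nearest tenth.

24.7

PR of 27.4 on Form C: 64.4 + (27.4 − 26)/(28 − 26) × (74.3 − 64.4) = 71.33
On Form D, PR 71.33 falls between score 23 (PR 56.8) and 25 (PR 73.9).
Interpolate: 23 + (71.33 − 56.8)/(73.9 − 56.8) × (25 − 23) = 24.7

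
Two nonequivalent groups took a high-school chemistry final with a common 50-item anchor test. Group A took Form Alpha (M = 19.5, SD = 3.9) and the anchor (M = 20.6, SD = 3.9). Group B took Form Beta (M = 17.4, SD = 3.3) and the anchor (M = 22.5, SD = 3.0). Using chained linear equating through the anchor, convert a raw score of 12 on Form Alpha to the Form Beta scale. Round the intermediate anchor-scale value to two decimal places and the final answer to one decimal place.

Form Alpha → anchor (Group A): v = (3.9/3.9)(12 − 19.5) + 20.6 = 13.10
anchor → Form Beta (Group B): y = (3.3/3.0)(13.10 − 22.5) + 17.4 = 7.1

7.1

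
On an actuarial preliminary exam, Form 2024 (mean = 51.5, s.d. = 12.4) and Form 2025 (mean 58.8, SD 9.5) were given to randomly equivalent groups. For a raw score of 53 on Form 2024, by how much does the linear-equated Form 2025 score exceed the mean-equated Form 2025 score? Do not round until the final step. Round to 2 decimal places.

-0.35

Mean-equated: 53 + (58.8 − 51.5) = 60.30
Linear-equated: (9.5/12.4)(53 − 51.5) + 58.8 = 59.949
Difference = 59.949 − 60.30 = -0.35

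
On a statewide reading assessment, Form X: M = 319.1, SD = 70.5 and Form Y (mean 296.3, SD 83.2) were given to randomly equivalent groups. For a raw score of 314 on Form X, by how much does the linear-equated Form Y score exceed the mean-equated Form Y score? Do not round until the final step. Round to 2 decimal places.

Mean-equated: 314 + (296.3 − 319.1) = 291.20
Linear-equated: (83.2/70.5)(314 − 319.1) + 296.3 = 290.281
Difference = 290.281 − 291.20 = -0.92

-0.92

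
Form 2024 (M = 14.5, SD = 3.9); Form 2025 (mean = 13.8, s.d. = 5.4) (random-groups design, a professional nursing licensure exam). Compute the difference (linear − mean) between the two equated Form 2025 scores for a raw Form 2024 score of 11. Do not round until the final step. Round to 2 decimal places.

-1.35

Mean-equated: 11 + (13.8 − 14.5) = 10.30
Linear-equated: (5.4/3.9)(11 − 14.5) + 13.8 = 8.954
Difference = 8.954 − 10.30 = -1.35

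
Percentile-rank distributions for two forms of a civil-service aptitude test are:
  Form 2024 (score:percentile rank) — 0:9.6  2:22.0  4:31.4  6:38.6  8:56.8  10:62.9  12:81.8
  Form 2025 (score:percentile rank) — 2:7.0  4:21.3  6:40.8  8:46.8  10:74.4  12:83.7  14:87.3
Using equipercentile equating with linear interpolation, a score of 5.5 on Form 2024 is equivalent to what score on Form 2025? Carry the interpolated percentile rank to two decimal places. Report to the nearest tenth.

PR of 5.5 on Form 2024: 31.4 + (5.5 − 4)/(6 − 4) × (38.6 − 31.4) = 36.80
On Form 2025, PR 36.80 falls between score 4 (PR 21.3) and 6 (PR 40.8).
Interpolate: 4 + (36.80 − 21.3)/(40.8 − 21.3) × (6 − 4) = 5.6

5.6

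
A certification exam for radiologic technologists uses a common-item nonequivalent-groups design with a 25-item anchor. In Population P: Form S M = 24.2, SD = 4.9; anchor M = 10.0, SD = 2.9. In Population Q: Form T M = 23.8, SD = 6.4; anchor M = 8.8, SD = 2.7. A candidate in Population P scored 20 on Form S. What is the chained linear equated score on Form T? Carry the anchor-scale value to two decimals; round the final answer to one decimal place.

20.7

Form S → anchor (Population P): v = (2.9/4.9)(20 − 24.2) + 10.0 = 7.51
anchor → Form T (Population Q): y = (6.4/2.7)(7.51 − 8.8) + 23.8 = 20.7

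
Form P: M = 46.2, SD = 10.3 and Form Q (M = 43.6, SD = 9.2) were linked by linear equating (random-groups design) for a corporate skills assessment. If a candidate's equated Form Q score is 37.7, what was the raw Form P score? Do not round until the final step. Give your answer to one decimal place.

39.6

Invert y = (SD_Y/SD_X)(x − M_X) + M_Y:
x = (SD_X/SD_Y)(y − M_Y) + M_X = (10.3/9.2)(37.7 − 43.6) + 46.2
x = 1.119565 × -5.900 + 46.2 = 39.6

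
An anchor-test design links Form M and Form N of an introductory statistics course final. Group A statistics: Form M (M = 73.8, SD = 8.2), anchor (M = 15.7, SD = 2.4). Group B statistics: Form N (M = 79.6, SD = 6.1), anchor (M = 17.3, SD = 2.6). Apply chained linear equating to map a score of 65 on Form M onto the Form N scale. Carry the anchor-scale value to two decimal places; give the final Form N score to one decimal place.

69.8

Form M → anchor (Group A): v = (2.4/8.2)(65 − 73.8) + 15.7 = 13.12
anchor → Form N (Group B): y = (6.1/2.6)(13.12 − 17.3) + 79.6 = 69.8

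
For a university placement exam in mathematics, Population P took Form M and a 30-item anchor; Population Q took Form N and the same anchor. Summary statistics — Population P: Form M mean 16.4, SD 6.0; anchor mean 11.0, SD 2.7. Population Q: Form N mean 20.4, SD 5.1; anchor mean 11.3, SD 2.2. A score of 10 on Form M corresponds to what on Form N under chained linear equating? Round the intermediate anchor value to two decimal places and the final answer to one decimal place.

Form M → anchor (Population P): v = (2.7/6.0)(10 − 16.4) + 11.0 = 8.12
anchor → Form N (Population Q): y = (5.1/2.2)(8.12 − 11.3) + 20.4 = 13.0

13.0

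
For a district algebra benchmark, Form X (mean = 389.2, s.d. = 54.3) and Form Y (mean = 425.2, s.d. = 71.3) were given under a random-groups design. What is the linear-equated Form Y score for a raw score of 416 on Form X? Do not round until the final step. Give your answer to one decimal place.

460.4

Linear equating: y = (SD_Y/SD_X)(x − M_X) + M_Y
y = (71.3/54.3)(416 − 389.2) + 425.2
y = 1.313076 × 26.8 + 425.2 = 35.1904 + 425.2 = 460.4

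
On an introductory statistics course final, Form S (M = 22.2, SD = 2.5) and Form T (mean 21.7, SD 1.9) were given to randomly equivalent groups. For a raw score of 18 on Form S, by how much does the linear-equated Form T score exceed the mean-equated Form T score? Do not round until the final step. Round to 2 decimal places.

1.01

Mean-equated: 18 + (21.7 − 22.2) = 17.50
Linear-equated: (1.9/2.5)(18 − 22.2) + 21.7 = 18.508
Difference = 18.508 − 17.50 = 1.01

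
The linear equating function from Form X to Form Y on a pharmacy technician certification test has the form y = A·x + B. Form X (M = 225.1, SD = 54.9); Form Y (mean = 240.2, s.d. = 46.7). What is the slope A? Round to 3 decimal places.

0.851

A = SD_Y / SD_X = 46.7 / 54.9 = 0.851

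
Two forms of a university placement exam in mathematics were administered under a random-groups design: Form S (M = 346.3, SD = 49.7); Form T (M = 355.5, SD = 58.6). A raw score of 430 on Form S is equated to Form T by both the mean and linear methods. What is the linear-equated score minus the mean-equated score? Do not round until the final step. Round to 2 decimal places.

14.99

Mean-equated: 430 + (355.5 − 346.3) = 439.20
Linear-equated: (58.6/49.7)(430 − 346.3) + 355.5 = 454.189
Difference = 454.189 − 439.20 = 14.99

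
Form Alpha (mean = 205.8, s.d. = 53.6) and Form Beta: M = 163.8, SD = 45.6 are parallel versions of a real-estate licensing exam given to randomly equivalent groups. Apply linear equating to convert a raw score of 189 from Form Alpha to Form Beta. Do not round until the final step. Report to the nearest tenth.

Linear equating: y = (SD_Y/SD_X)(x − M_X) + M_Y
y = (45.6/53.6)(189 − 205.8) + 163.8
y = 0.850746 × -16.8 + 163.8 = -14.2925 + 163.8 = 149.5

149.5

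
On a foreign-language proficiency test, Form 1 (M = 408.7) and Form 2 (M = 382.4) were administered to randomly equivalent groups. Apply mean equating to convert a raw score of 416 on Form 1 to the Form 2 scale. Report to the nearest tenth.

Mean equating: y = x + (M_Y − M_X) = 416 + (382.4 − 408.7) = 389.7

389.7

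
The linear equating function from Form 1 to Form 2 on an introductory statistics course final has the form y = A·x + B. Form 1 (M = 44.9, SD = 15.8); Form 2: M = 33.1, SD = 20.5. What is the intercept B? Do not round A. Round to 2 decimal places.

-25.16

A = SD_Y / SD_X = 20.5 / 15.8 = 1.297468
B = M_Y − A·M_X = 33.1 − 1.297468 × 44.9 = -25.16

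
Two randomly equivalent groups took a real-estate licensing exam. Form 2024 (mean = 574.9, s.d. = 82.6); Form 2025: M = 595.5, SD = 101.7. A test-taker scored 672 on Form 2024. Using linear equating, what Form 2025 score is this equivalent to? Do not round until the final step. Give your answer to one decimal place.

Linear equating: y = (SD_Y/SD_X)(x − M_X) + M_Y
y = (101.7/82.6)(672 − 574.9) + 595.5
y = 1.231235 × 97.1 + 595.5 = 119.5529 + 595.5 = 715.1

715.1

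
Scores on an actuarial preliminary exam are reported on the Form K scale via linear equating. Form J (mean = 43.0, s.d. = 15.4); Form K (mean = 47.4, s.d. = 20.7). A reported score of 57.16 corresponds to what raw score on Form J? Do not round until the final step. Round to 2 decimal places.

50.26

Invert y = (SD_Y/SD_X)(x − M_X) + M_Y:
x = (SD_X/SD_Y)(y − M_Y) + M_X = (15.4/20.7)(57.16 − 47.4) + 43.0
x = 0.743961 × 9.760 + 43.0 = 50.26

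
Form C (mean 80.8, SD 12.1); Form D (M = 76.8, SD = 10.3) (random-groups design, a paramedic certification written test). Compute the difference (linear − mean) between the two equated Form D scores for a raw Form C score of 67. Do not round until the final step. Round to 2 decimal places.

Mean-equated: 67 + (76.8 − 80.8) = 63.00
Linear-equated: (10.3/12.1)(67 − 80.8) + 76.8 = 65.053
Difference = 65.053 − 63.00 = 2.05

2.05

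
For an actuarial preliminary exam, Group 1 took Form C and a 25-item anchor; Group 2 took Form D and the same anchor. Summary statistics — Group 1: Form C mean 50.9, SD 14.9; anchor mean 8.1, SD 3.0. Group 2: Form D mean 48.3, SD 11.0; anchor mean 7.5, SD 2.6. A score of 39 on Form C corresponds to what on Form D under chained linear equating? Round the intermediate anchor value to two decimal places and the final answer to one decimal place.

Form C → anchor (Group 1): v = (3.0/14.9)(39 − 50.9) + 8.1 = 5.70
anchor → Form D (Group 2): y = (11.0/2.6)(5.70 − 7.5) + 48.3 = 40.7

40.7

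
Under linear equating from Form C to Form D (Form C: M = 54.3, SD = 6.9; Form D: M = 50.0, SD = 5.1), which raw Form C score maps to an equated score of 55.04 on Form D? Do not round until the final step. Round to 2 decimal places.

Invert y = (SD_Y/SD_X)(x − M_X) + M_Y:
x = (SD_X/SD_Y)(y − M_Y) + M_X = (6.9/5.1)(55.04 − 50.0) + 54.3
x = 1.352941 × 5.040 + 54.3 = 61.12

61.12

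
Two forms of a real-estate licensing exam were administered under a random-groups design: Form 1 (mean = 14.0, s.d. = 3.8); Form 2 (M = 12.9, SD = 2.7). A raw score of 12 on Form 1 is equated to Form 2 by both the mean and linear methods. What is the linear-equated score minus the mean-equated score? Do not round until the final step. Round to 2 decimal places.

0.58

Mean-equated: 12 + (12.9 − 14.0) = 10.90
Linear-equated: (2.7/3.8)(12 − 14.0) + 12.9 = 11.479
Difference = 11.479 − 10.90 = 0.58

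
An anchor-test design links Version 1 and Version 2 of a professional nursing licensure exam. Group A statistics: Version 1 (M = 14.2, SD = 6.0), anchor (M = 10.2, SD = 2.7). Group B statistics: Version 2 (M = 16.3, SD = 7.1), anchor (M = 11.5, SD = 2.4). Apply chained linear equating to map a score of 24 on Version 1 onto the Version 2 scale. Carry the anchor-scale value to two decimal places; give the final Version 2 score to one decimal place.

Version 1 → anchor (Group A): v = (2.7/6.0)(24 − 14.2) + 10.2 = 14.61
anchor → Version 2 (Group B): y = (7.1/2.4)(14.61 − 11.5) + 16.3 = 25.5

25.5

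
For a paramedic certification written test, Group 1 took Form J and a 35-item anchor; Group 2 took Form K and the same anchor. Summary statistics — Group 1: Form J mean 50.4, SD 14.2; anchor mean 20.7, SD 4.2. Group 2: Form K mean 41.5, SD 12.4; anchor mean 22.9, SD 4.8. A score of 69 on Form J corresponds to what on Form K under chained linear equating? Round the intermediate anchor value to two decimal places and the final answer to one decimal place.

50.0

Form J → anchor (Group 1): v = (4.2/14.2)(69 − 50.4) + 20.7 = 26.20
anchor → Form K (Group 2): y = (12.4/4.8)(26.20 − 22.9) + 41.5 = 50.0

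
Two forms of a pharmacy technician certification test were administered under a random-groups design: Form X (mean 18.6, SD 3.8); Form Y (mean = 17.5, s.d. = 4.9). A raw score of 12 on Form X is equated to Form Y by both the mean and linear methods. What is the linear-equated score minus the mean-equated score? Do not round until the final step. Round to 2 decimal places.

Mean-equated: 12 + (17.5 − 18.6) = 10.90
Linear-equated: (4.9/3.8)(12 − 18.6) + 17.5 = 8.989
Difference = 8.989 − 10.90 = -1.91

-1.91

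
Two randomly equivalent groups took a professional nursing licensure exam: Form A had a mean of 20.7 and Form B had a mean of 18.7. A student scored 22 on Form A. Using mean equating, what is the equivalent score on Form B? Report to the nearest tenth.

Mean equating: y = x + (M_Y − M_X) = 22 + (18.7 − 20.7) = 20.0

20.0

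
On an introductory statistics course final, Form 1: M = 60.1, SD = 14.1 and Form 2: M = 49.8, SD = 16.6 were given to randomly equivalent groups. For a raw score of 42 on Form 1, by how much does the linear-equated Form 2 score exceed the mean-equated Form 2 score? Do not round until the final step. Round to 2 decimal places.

Mean-equated: 42 + (49.8 − 60.1) = 31.70
Linear-equated: (16.6/14.1)(42 − 60.1) + 49.8 = 28.491
Difference = 28.491 − 31.70 = -3.21

-3.21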